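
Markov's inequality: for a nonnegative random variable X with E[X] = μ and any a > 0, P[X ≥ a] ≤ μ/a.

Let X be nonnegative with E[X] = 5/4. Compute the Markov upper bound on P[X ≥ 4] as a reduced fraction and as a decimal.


μ = E[X] = 5/4, a = 4.
Markov: P[X ≥ 4] ≤ μ/a = (5/4)/4 = 5/16.
Numerically: ≈ 0.312500.
(Since a = 4 > μ = 1.250000, the bound 5/16 is < 1 and informative.)

P[X ≥ 4] ≤ 5/16 ≈ 0.312500.


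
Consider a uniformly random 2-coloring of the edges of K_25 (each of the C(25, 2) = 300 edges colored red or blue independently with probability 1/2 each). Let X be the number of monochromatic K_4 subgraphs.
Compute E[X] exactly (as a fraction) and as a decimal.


Let X = Σ_S X_S over the C(25, 4) = 12650 subsets S of size 4, where X_S = 1 if the K_4 on S is monochromatic.
For a fixed S, the K_4 on S has C(4, 2) = 6 edges. P[all 6 edges red] = (1/2)^6, and likewise for blue, so P[monochromatic] = 2·(1/2)^6 = 2^{1 − 6} = 1/32.
Summing: E[X] = C(25, 4) · 2^{1 − 6} = 12650 · 1/32 = 6325/16.
Numerically: E[X] ≈ 395.312500.

E[X] = C(25,4)·2^(1−C(4,2)) = 6325/16 ≈ 395.312500.


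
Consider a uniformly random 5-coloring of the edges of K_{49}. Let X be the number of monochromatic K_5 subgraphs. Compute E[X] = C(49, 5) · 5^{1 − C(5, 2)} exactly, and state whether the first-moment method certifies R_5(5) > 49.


E[X] = C(49, 5) · 5^{1 − 10} = 1906884 · 5^{−9} = 1906884/1953125.
As a reduced fraction: E[X] = 1906884/1953125 ≈ 0.976.
Is E[X] < 1? YES.
Since E[X] < 1, there exists a 5-coloring of K_{49} with no monochromatic K_5; hence R_5(5) > 49.

E[X] = 1906884/1953125 ≈ 0.976; E[X] < 1, so R_5(5) > 49.


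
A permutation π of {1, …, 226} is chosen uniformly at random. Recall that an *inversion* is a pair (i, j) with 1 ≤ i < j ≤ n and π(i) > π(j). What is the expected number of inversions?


Write X = Σ X_I over the C(226, 2) = 25425 pairs i < j, with X_I the indicator of one inversion.
There are 25425 indicators.
For each fixed pair i < j, the values π(i) and π(j) are two distinct elements of {1, …, 226} in uniformly random order; by symmetry P[π(i) > π(j)] = 1/2.
By linearity: E[X] = 25425 · (1/2) = C(226, 2) · (1/2) = 25425/2 = 25425/2 ≈ 12712.5000.

E[X] = 25425/2 = 12712.5000.


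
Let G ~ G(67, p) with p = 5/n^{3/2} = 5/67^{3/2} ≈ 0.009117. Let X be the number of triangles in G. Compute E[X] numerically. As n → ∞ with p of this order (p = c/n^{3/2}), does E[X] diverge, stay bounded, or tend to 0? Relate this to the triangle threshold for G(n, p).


Number of potential triangles: C(67, 3) = 47905.
Each occurs with probability p³ ≈ (0.009117)³ ≈ 7.578328e-07.
By linearity: E[X] = C(67, 3)·p³ ≈ 47905 · 7.578328e-07 ≈ 0.0363.
Since α = 3/2 > 1, p = c/n^{3/2} = o(1/n) is below the triangle threshold p ~ 1/n. Asymptotically E[X] ~ (c³/6)·n^{3(1−α)} = (5³/6)·n^{-1.5} → 0, so by Markov's inequality G has no triangles w.h.p.

E[X] ≈ 0.0363; in regime p = Θ(1/n^{3/2}) E[X] tends to 0 (below the triangle threshold p ~ 1/n).


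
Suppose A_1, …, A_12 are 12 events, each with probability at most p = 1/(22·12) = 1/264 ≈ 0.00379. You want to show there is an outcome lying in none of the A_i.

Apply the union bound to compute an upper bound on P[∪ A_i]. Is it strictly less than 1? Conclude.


Union bound: P[∪_{i=1}^{12} A_i] ≤ Σ_i P[A_i] ≤ 12·p = 12·(1/264) = 1/22.
Numerically: 1/22 ≈ 0.04545.
Is 1/22 < 1? YES.
Since P[∪ A_i] ≤ 1/22 < 1, the complement has P[∩ A_i^c] ≥ 1 − 1/22 = 21/22 > 0, so some outcome avoids every A_i.

12·p = 1/22 ≈ 0.04545; existence CERTIFIED by the union bound.


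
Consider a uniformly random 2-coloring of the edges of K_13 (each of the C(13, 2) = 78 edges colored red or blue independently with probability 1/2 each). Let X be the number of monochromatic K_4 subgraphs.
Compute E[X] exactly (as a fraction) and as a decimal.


Let X = Σ_S X_S over the C(13, 4) = 715 subsets S of size 4, where X_S = 1 if the K_4 on S is monochromatic.
For a fixed S, the K_4 on S has C(4, 2) = 6 edges. P[all 6 edges red] = (1/2)^6, and likewise for blue, so P[monochromatic] = 2·(1/2)^6 = 2^{1 − 6} = 1/32.
By linearity of expectation: E[X] = C(13, 4) · 2^{1 − 6} = 715 · 1/32 = 715/32.
Numerically: E[X] ≈ 22.34375.

E[X] = C(13,4)·2^(1−C(4,2)) = 715/32 ≈ 22.34375.


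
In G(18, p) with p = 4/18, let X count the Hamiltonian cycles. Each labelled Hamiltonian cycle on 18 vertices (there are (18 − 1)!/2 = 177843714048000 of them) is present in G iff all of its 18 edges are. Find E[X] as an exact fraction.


K_18 has (18 − 1)!/2 = 177843714048000 labelled Hamiltonian cycles.
For each such Hamiltonian cycle H, let X_H = 1 if all 18 edges of H are present in G. Then P[X_H = 1] = p^{18} = (2/9)^{18} = 262144/150094635296999121.
By linearity: E[X] = Σ_H E[X_H] = 177843714048000 · p^{18} = 177843714048000 · 262144/150094635296999121 = 63951526166528000/205891132094649.
Numerically: E[X] ≈ 310.6.

E[X] = 177843714048000 · (2/9)^{18} = 63951526166528000/205891132094649 ≈ 310.6.


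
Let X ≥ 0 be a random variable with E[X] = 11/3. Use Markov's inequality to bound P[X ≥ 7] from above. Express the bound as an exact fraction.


μ = E[X] = 11/3, a = 7.
Markov: P[X ≥ 7] ≤ μ/a = (11/3)/7 = 11/21.
Numerically: ≈ 0.523810.
(Since a = 7 > μ = 3.666667, the bound 11/21 is < 1 and informative.)

P[X ≥ 7] ≤ 11/21 ≈ 0.523810.


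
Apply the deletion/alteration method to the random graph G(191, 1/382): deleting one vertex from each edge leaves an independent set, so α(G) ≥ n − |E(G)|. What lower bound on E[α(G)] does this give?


E[|E(G)|] = C(191, 2)·p = 18145 · (1/382) = 95/2.
E[α(G)] ≥ n − E[|E(G)|] = 191 − 95/2 = 287/2.
Numerically: ≈ 143.500000.
(This is only a lower bound; the true E[α(G)] may be larger.)

E[α(G)] ≥ 287/2 ≈ 143.500000.


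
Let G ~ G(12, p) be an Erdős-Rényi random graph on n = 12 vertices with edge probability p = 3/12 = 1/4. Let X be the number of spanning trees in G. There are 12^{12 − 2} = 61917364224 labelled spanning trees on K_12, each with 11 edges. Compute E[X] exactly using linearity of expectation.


K_12 has 12^{12 − 2} = 61917364224 labelled spanning trees.
For each such spanning tree H, let X_H = 1 if all 11 edges of H are present in G. Then P[X_H = 1] = p^{11} = (1/4)^{11} = 1/4194304.
Summing the indicators: E[X] = Σ_H E[X_H] = 61917364224 · p^{11} = 61917364224 · 1/4194304 = 59049/4.
Numerically: E[X] ≈ 14762.2.

E[X] = 61917364224 · (1/4)^{11} = 59049/4 ≈ 14762.2.


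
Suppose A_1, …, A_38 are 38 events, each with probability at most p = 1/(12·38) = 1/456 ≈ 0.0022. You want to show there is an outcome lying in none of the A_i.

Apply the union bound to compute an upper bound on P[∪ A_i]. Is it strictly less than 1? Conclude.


Union bound: P[∪_{i=1}^{38} A_i] ≤ Σ_i P[A_i] ≤ 38·p = 38·(1/456) = 1/12.
Numerically: 1/12 ≈ 0.0833.
Is 1/12 < 1? YES.
Since P[∪ A_i] ≤ 1/12 < 1, the complement has P[∩ A_i^c] ≥ 1 − 1/12 = 11/12 > 0, so some outcome avoids every A_i.

38·p = 1/12 ≈ 0.0833; existence CERTIFIED by the union bound.


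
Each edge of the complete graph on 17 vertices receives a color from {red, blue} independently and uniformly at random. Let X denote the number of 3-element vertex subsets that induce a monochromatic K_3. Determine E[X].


Let X = Σ_S X_S over the C(17, 3) = 680 subsets S of size 3, where X_S = 1 if the K_3 on S is monochromatic.
For a fixed S, the K_3 on S has C(3, 2) = 3 edges. P[all 3 edges red] = (1/2)^3, and likewise for blue, so P[monochromatic] = 2·(1/2)^3 = 2^{1 − 3} = 1/4.
Summing: E[X] = C(17, 3) · 2^{1 − 3} = 680 · 1/4 = 170.
Numerically: E[X] ≈ 170.00000.

E[X] = C(17,3)·2^(1−C(3,2)) = 170 ≈ 170.00000.


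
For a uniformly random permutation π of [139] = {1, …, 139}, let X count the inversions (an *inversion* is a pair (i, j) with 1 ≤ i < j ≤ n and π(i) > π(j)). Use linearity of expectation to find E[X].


Write X = Σ X_I over the C(139, 2) = 9591 pairs i < j, with X_I the indicator of one inversion.
There are 9591 indicators.
For each fixed pair i < j, the values π(i) and π(j) are two distinct elements of {1, …, 139} in uniformly random order; by symmetry P[π(i) > π(j)] = 1/2.
By linearity: E[X] = 9591 · (1/2) = C(139, 2) · (1/2) = 9591/2 = 9591/2 ≈ 4795.5000.

E[X] = 9591/2 = 4795.5000.


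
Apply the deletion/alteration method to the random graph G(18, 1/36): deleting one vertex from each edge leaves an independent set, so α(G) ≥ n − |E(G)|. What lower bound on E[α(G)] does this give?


E[|E(G)|] = C(18, 2)·p = 153 · (1/36) = 17/4.
E[α(G)] ≥ n − E[|E(G)|] = 18 − 17/4 = 55/4.
Numerically: ≈ 13.750.
(This is only a lower bound; the true E[α(G)] may be larger.)

E[α(G)] ≥ 55/4 ≈ 13.750.


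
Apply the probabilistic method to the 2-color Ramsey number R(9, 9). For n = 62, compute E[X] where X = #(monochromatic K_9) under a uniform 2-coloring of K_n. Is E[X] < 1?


E[X] = C(62, 9) · 2^{1 − 36} = 20286591270 · 2^{−35} = 20286591270/34359738368.
As a reduced fraction: E[X] = 10143295635/17179869184 ≈ 0.590418.
Is E[X] < 1? YES.
Since E[X] < 1, there exists a 2-coloring of K_{62} with no monochromatic K_9; hence R(9, 9) > 62.

E[X] = 10143295635/17179869184 ≈ 0.590418; E[X] < 1, so R(9, 9) > 62.


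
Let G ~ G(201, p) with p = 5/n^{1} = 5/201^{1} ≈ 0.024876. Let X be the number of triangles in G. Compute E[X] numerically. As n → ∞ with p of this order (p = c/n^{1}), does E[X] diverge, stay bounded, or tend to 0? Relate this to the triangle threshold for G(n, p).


Number of potential triangles: C(201, 3) = 1333300.
Each occurs with probability p³ ≈ (0.024876)³ ≈ 1.5392949e-05.
By linearity: E[X] = C(201, 3)·p³ ≈ 1333300 · 1.5392949e-05 ≈ 20.52342.
Here α = 1, so p = 5/n is exactly at the triangle threshold p ~ 1/n. Asymptotically E[X] → c³/6 = 5³/6 = 125/6 ≈ 20.83333, a bounded constant. In this regime the triangle count is asymptotically Poisson(c³/6).

E[X] ≈ 20.52342; in regime p = Θ(1/n^{1}) E[X] stays bounded (at the triangle threshold p ~ 1/n).


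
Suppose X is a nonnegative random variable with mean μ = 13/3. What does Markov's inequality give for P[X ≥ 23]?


μ = E[X] = 13/3, a = 23.
Markov: P[X ≥ 23] ≤ μ/a = (13/3)/23 = 13/69.
Numerically: ≈ 0.188.
(Since a = 23 > μ = 4.333, the bound 13/69 is < 1 and informative.)

P[X ≥ 23] ≤ 13/69 ≈ 0.188.


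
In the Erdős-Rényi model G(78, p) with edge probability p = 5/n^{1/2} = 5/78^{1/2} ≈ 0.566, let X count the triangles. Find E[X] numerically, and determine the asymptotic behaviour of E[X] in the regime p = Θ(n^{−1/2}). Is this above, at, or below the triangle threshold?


Number of potential triangles: C(78, 3) = 76076.
Each occurs with probability p³ ≈ (0.566)³ ≈ 1.81455e-01.
By linearity: E[X] = C(78, 3)·p³ ≈ 76076 · 1.81455e-01 ≈ 13804.344.
Since α = 1/2 < 1, p = c/n^{1/2} ≫ 1/n is above the triangle threshold p ~ 1/n. Asymptotically E[X] ~ (c³/6)·n^{3(1−α)} = (5³/6)·n^{1.5} → ∞; triangles are abundant w.h.p.

E[X] ≈ 13804.344; in regime p = Θ(1/n^{1/2}) E[X] diverges (above the triangle threshold p ~ 1/n).


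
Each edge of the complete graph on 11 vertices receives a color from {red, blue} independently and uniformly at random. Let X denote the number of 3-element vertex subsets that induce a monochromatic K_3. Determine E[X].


Let X = Σ_S X_S over the C(11, 3) = 165 subsets S of size 3, where X_S = 1 if the K_3 on S is monochromatic.
For a fixed S, the K_3 on S has C(3, 2) = 3 edges. P[all 3 edges red] = (1/2)^3, and likewise for blue, so P[monochromatic] = 2·(1/2)^3 = 2^{1 − 3} = 1/4.
By linearity of expectation: E[X] = C(11, 3) · 2^{1 − 3} = 165 · 1/4 = 165/4.
Numerically: E[X] ≈ 41.25000.

E[X] = C(11,3)·2^(1−C(3,2)) = 165/4 ≈ 41.25000.


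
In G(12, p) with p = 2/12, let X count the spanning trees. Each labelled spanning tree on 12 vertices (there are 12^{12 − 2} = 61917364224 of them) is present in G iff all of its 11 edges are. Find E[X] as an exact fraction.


K_12 has 12^{12 − 2} = 61917364224 labelled spanning trees.
For each such spanning tree H, let X_H = 1 if all 11 edges of H are present in G. Then P[X_H = 1] = p^{11} = (1/6)^{11} = 1/362797056.
Summing the indicators: E[X] = Σ_H E[X_H] = 61917364224 · p^{11} = 61917364224 · 1/362797056 = 512/3.
Numerically: E[X] ≈ 171.

E[X] = 61917364224 · (1/6)^{11} = 512/3 ≈ 171.


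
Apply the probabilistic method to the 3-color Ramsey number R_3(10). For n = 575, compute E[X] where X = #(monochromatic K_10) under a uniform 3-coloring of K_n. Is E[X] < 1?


E[X] = C(575, 10) · 3^{1 − 45} = 1006325345561406175305 · 3^{−44} = 1006325345561406175305/984770902183611232881.
As a reduced fraction: E[X] = 111813927284600686145/109418989131512359209 ≈ 1.022.
Is E[X] < 1? NO.
Since E[X] ≥ 1, the first-moment bound is inconclusive at n = 575; it does NOT by itself certify R_3(10) > 575.

E[X] = 111813927284600686145/109418989131512359209 ≈ 1.022; E[X] ≥ 1; first-moment method inconclusive here.


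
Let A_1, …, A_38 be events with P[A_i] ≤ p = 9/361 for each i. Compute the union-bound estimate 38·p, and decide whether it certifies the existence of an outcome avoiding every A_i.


Union bound: P[∪_{i=1}^{38} A_i] ≤ Σ_i P[A_i] ≤ 38·p = 38·(9/361) = 18/19.
Numerically: 18/19 ≈ 0.94737.
Is 18/19 < 1? YES.
Since P[∪ A_i] ≤ 18/19 < 1, the complement has P[∩ A_i^c] ≥ 1 − 18/19 = 1/19 > 0, so some outcome avoids every A_i.

38·p = 18/19 ≈ 0.94737; existence CERTIFIED by the union bound.


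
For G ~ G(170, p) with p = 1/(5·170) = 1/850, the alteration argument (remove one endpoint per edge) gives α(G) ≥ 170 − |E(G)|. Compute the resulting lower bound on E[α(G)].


E[|E(G)|] = C(170, 2)·p = 14365 · (1/850) = 169/10.
E[α(G)] ≥ n − E[|E(G)|] = 170 − 169/10 = 1531/10.
Numerically: ≈ 153.1000.
(This is only a lower bound; the true E[α(G)] may be larger.)

E[α(G)] ≥ 1531/10 ≈ 153.1000.


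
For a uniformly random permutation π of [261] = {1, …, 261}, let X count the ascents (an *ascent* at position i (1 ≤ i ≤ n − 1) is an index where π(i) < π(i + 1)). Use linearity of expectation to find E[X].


Write X = Σ X_I over i = 1, …, 260, with X_I the indicator of one ascent.
There are 260 indicators.
For each fixed i, the pair (π(i), π(i+1)) is a uniformly random ordered pair of distinct values from {1, …, 261}; by symmetry P[π(i) < π(i+1)] = 1/2.
By linearity: E[X] = 260 · (1/2) = (261 − 1) · (1/2) = 130 ≈ 130.000000.

E[X] = 130 = 130.000000.


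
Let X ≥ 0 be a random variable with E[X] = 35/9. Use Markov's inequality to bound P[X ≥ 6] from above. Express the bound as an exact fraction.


μ = E[X] = 35/9, a = 6.
Markov: P[X ≥ 6] ≤ μ/a = (35/9)/6 = 35/54.
Numerically: ≈ 0.648148.
(Since a = 6 > μ = 3.888889, the bound 35/54 is < 1 and informative.)

P[X ≥ 6] ≤ 35/54 ≈ 0.648148.


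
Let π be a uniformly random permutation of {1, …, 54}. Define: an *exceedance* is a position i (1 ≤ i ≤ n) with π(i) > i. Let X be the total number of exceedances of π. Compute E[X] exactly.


Write X = Σ_{i=1}^{54} X_i, where X_i = 1_{π(i) > i}.
For each fixed i, π(i) is uniform over {1, …, 54} (marginal of a uniform permutation), so P[π(i) > i] = (n − i)/n. Summing: Σ_{i=1}^{54} (n − i)/n = (0 + 1 + … + 53)/54 = 54(54 − 1)/(2·54) = (54 − 1)/2.
Hence E[X] = Σ_{i=1}^{54} (54 − i)/54 = 53/2 ≈ 26.50000.

E[X] = 53/2 = 26.50000.


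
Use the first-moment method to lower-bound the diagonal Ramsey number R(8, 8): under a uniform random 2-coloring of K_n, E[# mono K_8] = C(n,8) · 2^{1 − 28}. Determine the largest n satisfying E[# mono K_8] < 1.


We need C(n, 8) · 2^{1 − 28} < 1, i.e. C(n, 8) < 2^{28 − 1} = 134217728.
Check values of n near the boundary:
  n = 41: C(41, 8) = 95548245; 95548245 < 134217728? YES
  n = 42: C(42, 8) = 118030185; 118030185 < 134217728? YES
  n = 43: C(43, 8) = 145008513; 145008513 < 134217728? NO
The largest n with C(n, 8) < 134217728 is n = 42 (where E[X] = 118030185/134217728 ≈ 0.879393). Hence R(8, 8) > 42, i.e. R(8, 8) ≥ 43.

Largest n = 42; hence R(8, 8) > 42.


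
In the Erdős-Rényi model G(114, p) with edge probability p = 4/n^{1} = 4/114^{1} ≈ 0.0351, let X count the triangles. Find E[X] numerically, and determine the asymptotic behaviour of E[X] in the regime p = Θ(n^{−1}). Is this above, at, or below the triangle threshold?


Number of potential triangles: C(114, 3) = 240464.
Each occurs with probability p³ ≈ (0.0351)³ ≈ 4.31982e-05.
By linearity: E[X] = C(114, 3)·p³ ≈ 240464 · 4.31982e-05 ≈ 10.388.
Here α = 1, so p = 4/n is exactly at the triangle threshold p ~ 1/n. Asymptotically E[X] → c³/6 = 4³/6 = 32/3 ≈ 10.667, a bounded constant. In this regime the triangle count is asymptotically Poisson(c³/6).

E[X] ≈ 10.388; in regime p = Θ(1/n^{1}) E[X] stays bounded (at the triangle threshold p ~ 1/n).


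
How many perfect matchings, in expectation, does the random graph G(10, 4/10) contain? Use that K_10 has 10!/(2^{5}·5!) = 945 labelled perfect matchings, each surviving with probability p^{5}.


K_10 has 10!/(2^{5}·5!) = 945 labelled perfect matchings.
For each such perfect matching H, let X_H = 1 if all 5 edges of H are present in G. Then P[X_H = 1] = p^{5} = (2/5)^{5} = 32/3125.
Summing the indicators: E[X] = Σ_H E[X_H] = 945 · p^{5} = 945 · 32/3125 = 6048/625.
Numerically: E[X] ≈ 9.68.

E[X] = 945 · (2/5)^{5} = 6048/625 ≈ 9.68.


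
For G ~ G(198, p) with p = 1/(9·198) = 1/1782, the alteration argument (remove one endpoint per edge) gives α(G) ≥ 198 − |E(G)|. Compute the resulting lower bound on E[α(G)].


E[|E(G)|] = C(198, 2)·p = 19503 · (1/1782) = 197/18.
E[α(G)] ≥ n − E[|E(G)|] = 198 − 197/18 = 3367/18.
Numerically: ≈ 187.055556.
(This is only a lower bound; the true E[α(G)] may be larger.)

E[α(G)] ≥ 3367/18 ≈ 187.055556.


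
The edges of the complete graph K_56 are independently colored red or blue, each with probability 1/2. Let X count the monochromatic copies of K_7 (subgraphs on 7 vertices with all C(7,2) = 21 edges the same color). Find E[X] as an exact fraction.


Let X = Σ_S X_S over the C(56, 7) = 231917400 subsets S of size 7, where X_S = 1 if the K_7 on S is monochromatic.
For a fixed S, the K_7 on S has C(7, 2) = 21 edges. P[all 21 edges red] = (1/2)^21, and likewise for blue, so P[monochromatic] = 2·(1/2)^21 = 2^{1 − 21} = 1/1048576.
By linearity: E[X] = C(56, 7) · 2^{1 − 21} = 231917400 · 1/1048576 = 28989675/131072.
Numerically: E[X] ≈ 221.173668.

E[X] = C(56,7)·2^(1−C(7,2)) = 28989675/131072 ≈ 221.173668.


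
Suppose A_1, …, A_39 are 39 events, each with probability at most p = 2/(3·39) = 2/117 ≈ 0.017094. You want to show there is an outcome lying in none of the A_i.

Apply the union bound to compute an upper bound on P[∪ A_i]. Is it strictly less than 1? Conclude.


Union bound: P[∪_{i=1}^{39} A_i] ≤ Σ_i P[A_i] ≤ 39·p = 39·(2/117) = 2/3.
Numerically: 2/3 ≈ 0.666667.
Is 2/3 < 1? YES.
Since P[∪ A_i] ≤ 2/3 < 1, the complement has P[∩ A_i^c] ≥ 1 − 2/3 = 1/3 > 0, so some outcome avoids every A_i.

39·p = 2/3 ≈ 0.666667; existence CERTIFIED by the union bound.


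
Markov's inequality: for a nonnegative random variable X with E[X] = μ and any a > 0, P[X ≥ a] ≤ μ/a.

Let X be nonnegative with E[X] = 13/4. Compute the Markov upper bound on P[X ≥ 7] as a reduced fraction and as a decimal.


μ = E[X] = 13/4, a = 7.
Markov: P[X ≥ 7] ≤ μ/a = (13/4)/7 = 13/28.
Numerically: ≈ 0.464286.
(Since a = 7 > μ = 3.250000, the bound 13/28 is < 1 and informative.)

P[X ≥ 7] ≤ 13/28 ≈ 0.464286.


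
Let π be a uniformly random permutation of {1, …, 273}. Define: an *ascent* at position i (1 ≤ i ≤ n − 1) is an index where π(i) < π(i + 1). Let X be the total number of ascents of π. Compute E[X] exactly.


Write X = Σ X_I over i = 1, …, 272, with X_I the indicator of one ascent.
There are 272 indicators.
For each fixed i, the pair (π(i), π(i+1)) is a uniformly random ordered pair of distinct values from {1, …, 273}; by symmetry P[π(i) < π(i+1)] = 1/2.
By linearity: E[X] = 272 · (1/2) = (273 − 1) · (1/2) = 136 ≈ 136.00000.

E[X] = 136 = 136.00000.


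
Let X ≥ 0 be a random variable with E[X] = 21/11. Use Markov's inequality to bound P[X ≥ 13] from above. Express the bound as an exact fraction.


μ = E[X] = 21/11, a = 13.
Markov: P[X ≥ 13] ≤ μ/a = (21/11)/13 = 21/143.
Numerically: ≈ 0.146853.
(Since a = 13 > μ = 1.909091, the bound 21/143 is < 1 and informative.)

P[X ≥ 13] ≤ 21/143 ≈ 0.146853.


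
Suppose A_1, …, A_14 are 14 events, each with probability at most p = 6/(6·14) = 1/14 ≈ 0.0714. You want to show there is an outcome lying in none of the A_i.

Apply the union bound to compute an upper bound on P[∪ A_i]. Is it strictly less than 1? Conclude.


Union bound: P[∪_{i=1}^{14} A_i] ≤ Σ_i P[A_i] ≤ 14·p = 14·(1/14) = 1.
Numerically: 1 ≈ 1.0000.
Is 1 < 1? NO.
Since the bound 1 is ≥ 1, the union bound is uninformative here; it does NOT by itself certify existence.

14·p = 1 ≈ 1.0000; existence NOT certified by the union bound.


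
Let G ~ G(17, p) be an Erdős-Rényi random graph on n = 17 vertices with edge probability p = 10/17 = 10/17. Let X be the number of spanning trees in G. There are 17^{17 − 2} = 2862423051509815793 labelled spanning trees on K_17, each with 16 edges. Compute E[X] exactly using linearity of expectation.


K_17 has 17^{17 − 2} = 2862423051509815793 labelled spanning trees.
For each such spanning tree H, let X_H = 1 if all 16 edges of H are present in G. Then P[X_H = 1] = p^{16} = (10/17)^{16} = 10000000000000000/48661191875666868481.
By linearity: E[X] = Σ_H E[X_H] = 2862423051509815793 · p^{16} = 2862423051509815793 · 10000000000000000/48661191875666868481 = 10000000000000000/17.
Numerically: E[X] ≈ 5.882e+14.

E[X] = 2862423051509815793 · (10/17)^{16} = 10000000000000000/17 ≈ 5.882e+14.


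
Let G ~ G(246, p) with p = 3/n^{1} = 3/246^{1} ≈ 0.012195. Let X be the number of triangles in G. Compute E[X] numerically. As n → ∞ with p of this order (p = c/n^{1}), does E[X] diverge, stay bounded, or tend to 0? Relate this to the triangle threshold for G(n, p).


Number of potential triangles: C(246, 3) = 2450980.
Each occurs with probability p³ ≈ (0.012195)³ ≈ 1.8136707e-06.
By linearity: E[X] = C(246, 3)·p³ ≈ 2450980 · 1.8136707e-06 ≈ 4.44527.
Here α = 1, so p = 3/n is exactly at the triangle threshold p ~ 1/n. Asymptotically E[X] → c³/6 = 3³/6 = 9/2 ≈ 4.50000, a bounded constant. In this regime the triangle count is asymptotically Poisson(c³/6).

E[X] ≈ 4.44527; in regime p = Θ(1/n^{1}) E[X] stays bounded (at the triangle threshold p ~ 1/n).


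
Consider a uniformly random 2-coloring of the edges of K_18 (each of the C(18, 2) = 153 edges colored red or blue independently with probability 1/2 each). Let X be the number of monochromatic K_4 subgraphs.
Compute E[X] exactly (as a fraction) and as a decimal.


Let X = Σ_S X_S over the C(18, 4) = 3060 subsets S of size 4, where X_S = 1 if the K_4 on S is monochromatic.
For a fixed S, the K_4 on S has C(4, 2) = 6 edges. P[all 6 edges red] = (1/2)^6, and likewise for blue, so P[monochromatic] = 2·(1/2)^6 = 2^{1 − 6} = 1/32.
Summing: E[X] = C(18, 4) · 2^{1 − 6} = 3060 · 1/32 = 765/8.
Numerically: E[X] ≈ 95.625000.

E[X] = C(18,4)·2^(1−C(4,2)) = 765/8 ≈ 95.625000.


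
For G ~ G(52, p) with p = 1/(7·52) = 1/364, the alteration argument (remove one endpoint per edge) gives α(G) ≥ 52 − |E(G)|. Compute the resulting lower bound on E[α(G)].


E[|E(G)|] = C(52, 2)·p = 1326 · (1/364) = 51/14.
E[α(G)] ≥ n − E[|E(G)|] = 52 − 51/14 = 677/14.
Numerically: ≈ 48.3571.
(This is only a lower bound; the true E[α(G)] may be larger.)

E[α(G)] ≥ 677/14 ≈ 48.3571.


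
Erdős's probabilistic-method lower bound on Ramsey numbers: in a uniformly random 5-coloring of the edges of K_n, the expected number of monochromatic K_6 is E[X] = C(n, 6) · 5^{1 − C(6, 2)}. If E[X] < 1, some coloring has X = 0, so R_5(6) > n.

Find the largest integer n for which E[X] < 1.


We need C(n, 6) · 5^{1 − 15} < 1, i.e. C(n, 6) < 5^{15 − 1} = 6103515625.
Check values of n near the boundary:
  n = 126: C(126, 6) = 4925156775; 4925156775 < 6103515625? YES
  n = 127: C(127, 6) = 5169379425; 5169379425 < 6103515625? YES
  n = 128: C(128, 6) = 5423611200; 5423611200 < 6103515625? YES
  n = 129: C(129, 6) = 5688177600; 5688177600 < 6103515625? YES
  n = 130: C(130, 6) = 5963412000; 5963412000 < 6103515625? YES
  n = 131: C(131, 6) = 6249655776; 6249655776 < 6103515625? NO
  n = 132: C(132, 6) = 6547258432; 6547258432 < 6103515625? NO
  n = 133: C(133, 6) = 6856577728; 6856577728 < 6103515625? NO
The largest n with C(n, 6) < 6103515625 is n = 130 (where E[X] = 47707296/48828125 ≈ 0.97705). Hence R_5(6) > 130, i.e. R_5(6) ≥ 131.

Largest n = 130; hence R_5(6) > 130.


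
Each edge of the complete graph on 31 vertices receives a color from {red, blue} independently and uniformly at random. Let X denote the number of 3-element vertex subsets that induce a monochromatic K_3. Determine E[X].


Let X = Σ_S X_S over the C(31, 3) = 4495 subsets S of size 3, where X_S = 1 if the K_3 on S is monochromatic.
For a fixed S, the K_3 on S has C(3, 2) = 3 edges. P[all 3 edges red] = (1/2)^3, and likewise for blue, so P[monochromatic] = 2·(1/2)^3 = 2^{1 − 3} = 1/4.
Summing: E[X] = C(31, 3) · 2^{1 − 3} = 4495 · 1/4 = 4495/4.
Numerically: E[X] ≈ 1123.750.

E[X] = C(31,3)·2^(1−C(3,2)) = 4495/4 ≈ 1123.750.


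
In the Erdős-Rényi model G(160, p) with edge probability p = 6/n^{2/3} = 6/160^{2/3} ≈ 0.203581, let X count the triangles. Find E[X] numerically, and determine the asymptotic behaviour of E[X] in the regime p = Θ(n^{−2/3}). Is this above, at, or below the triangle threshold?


Number of potential triangles: C(160, 3) = 669920.
Each occurs with probability p³ ≈ (0.203581)³ ≈ 8.43750000e-03.
By linearity: E[X] = C(160, 3)·p³ ≈ 669920 · 8.43750000e-03 ≈ 5652.450000.
Since α = 2/3 < 1, p = c/n^{2/3} ≫ 1/n is above the triangle threshold p ~ 1/n. Asymptotically E[X] ~ (c³/6)·n^{3(1−α)} = (6³/6)·n^{1} → ∞; triangles are abundant w.h.p.

E[X] ≈ 5652.450000; in regime p = Θ(1/n^{2/3}) E[X] diverges (above the triangle threshold p ~ 1/n).


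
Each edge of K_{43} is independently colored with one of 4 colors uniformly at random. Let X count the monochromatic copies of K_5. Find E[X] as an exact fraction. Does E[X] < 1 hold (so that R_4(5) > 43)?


E[X] = C(43, 5) · 4^{1 − 10} = 962598 · 4^{−9} = 962598/262144.
As a reduced fraction: E[X] = 481299/131072 ≈ 3.6720.
Is E[X] < 1? NO.
Since E[X] ≥ 1, the first-moment bound is inconclusive at n = 43; it does NOT by itself certify R_4(5) > 43.

E[X] = 481299/131072 ≈ 3.6720; E[X] ≥ 1; first-moment method inconclusive here.


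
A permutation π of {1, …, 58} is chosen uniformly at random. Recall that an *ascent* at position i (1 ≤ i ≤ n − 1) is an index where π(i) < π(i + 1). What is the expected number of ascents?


Write X = Σ X_I over i = 1, …, 57, with X_I the indicator of one ascent.
There are 57 indicators.
For each fixed i, the pair (π(i), π(i+1)) is a uniformly random ordered pair of distinct values from {1, …, 58}; by symmetry P[π(i) < π(i+1)] = 1/2.
By linearity: E[X] = 57 · (1/2) = (58 − 1) · (1/2) = 57/2 ≈ 28.50000.

E[X] = 57/2 = 28.50000.


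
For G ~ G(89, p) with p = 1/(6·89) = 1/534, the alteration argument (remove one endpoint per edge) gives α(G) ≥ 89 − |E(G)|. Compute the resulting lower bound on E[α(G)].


E[|E(G)|] = C(89, 2)·p = 3916 · (1/534) = 22/3.
E[α(G)] ≥ n − E[|E(G)|] = 89 − 22/3 = 245/3.
Numerically: ≈ 81.6667.
(This is only a lower bound; the true E[α(G)] may be larger.)

E[α(G)] ≥ 245/3 ≈ 81.6667.


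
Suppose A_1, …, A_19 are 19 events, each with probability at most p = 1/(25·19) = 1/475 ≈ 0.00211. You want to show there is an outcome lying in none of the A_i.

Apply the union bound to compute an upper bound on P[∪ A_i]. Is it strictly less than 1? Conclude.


Union bound: P[∪_{i=1}^{19} A_i] ≤ Σ_i P[A_i] ≤ 19·p = 19·(1/475) = 1/25.
Numerically: 1/25 ≈ 0.04000.
Is 1/25 < 1? YES.
Since P[∪ A_i] ≤ 1/25 < 1, the complement has P[∩ A_i^c] ≥ 1 − 1/25 = 24/25 > 0, so some outcome avoids every A_i.

19·p = 1/25 ≈ 0.04000; existence CERTIFIED by the union bound.


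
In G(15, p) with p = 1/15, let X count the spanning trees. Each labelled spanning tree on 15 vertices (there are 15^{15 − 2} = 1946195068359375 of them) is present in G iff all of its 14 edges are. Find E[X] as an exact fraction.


K_15 has 15^{15 − 2} = 1946195068359375 labelled spanning trees.
For each such spanning tree H, let X_H = 1 if all 14 edges of H are present in G. Then P[X_H = 1] = p^{14} = (1/15)^{14} = 1/29192926025390625.
By linearity: E[X] = Σ_H E[X_H] = 1946195068359375 · p^{14} = 1946195068359375 · 1/29192926025390625 = 1/15.
Numerically: E[X] ≈ 0.066667.

E[X] = 1946195068359375 · (1/15)^{14} = 1/15 ≈ 0.066667.


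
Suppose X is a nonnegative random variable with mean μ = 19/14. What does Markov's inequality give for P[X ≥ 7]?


μ = E[X] = 19/14, a = 7.
Markov: P[X ≥ 7] ≤ μ/a = (19/14)/7 = 19/98.
Numerically: ≈ 0.1939.
(Since a = 7 > μ = 1.3571, the bound 19/98 is < 1 and informative.)

P[X ≥ 7] ≤ 19/98 ≈ 0.1939.


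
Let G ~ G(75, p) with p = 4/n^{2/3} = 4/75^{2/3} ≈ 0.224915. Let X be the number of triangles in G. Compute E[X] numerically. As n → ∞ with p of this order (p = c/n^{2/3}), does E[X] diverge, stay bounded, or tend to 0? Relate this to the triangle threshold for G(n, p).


Number of potential triangles: C(75, 3) = 67525.
Each occurs with probability p³ ≈ (0.224915)³ ≈ 1.13777778e-02.
By linearity: E[X] = C(75, 3)·p³ ≈ 67525 · 1.13777778e-02 ≈ 768.284444.
Since α = 2/3 < 1, p = c/n^{2/3} ≫ 1/n is above the triangle threshold p ~ 1/n. Asymptotically E[X] ~ (c³/6)·n^{3(1−α)} = (4³/6)·n^{1} → ∞; triangles are abundant w.h.p.

E[X] ≈ 768.284444; in regime p = Θ(1/n^{2/3}) E[X] diverges (above the triangle threshold p ~ 1/n).


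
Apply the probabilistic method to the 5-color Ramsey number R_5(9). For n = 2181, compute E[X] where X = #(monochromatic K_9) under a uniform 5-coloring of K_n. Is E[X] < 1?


E[X] = C(2181, 9) · 5^{1 − 36} = 3026635205263909847920400 · 5^{−35} = 3026635205263909847920400/2910383045673370361328125.
As a reduced fraction: E[X] = 121065408210556393916816/116415321826934814453125 ≈ 1.0399439.
Is E[X] < 1? NO.
Since E[X] ≥ 1, the first-moment bound is inconclusive at n = 2181; it does NOT by itself certify R_5(9) > 2181.

E[X] = 121065408210556393916816/116415321826934814453125 ≈ 1.0399439; E[X] ≥ 1; first-moment method inconclusive here.


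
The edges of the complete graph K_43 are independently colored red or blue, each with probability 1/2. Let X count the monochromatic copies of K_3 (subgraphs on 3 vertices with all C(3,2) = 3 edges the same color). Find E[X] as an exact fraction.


Let X = Σ_S X_S over the C(43, 3) = 12341 subsets S of size 3, where X_S = 1 if the K_3 on S is monochromatic.
For a fixed S, the K_3 on S has C(3, 2) = 3 edges. P[all 3 edges red] = (1/2)^3, and likewise for blue, so P[monochromatic] = 2·(1/2)^3 = 2^{1 − 3} = 1/4.
Summing: E[X] = C(43, 3) · 2^{1 − 3} = 12341 · 1/4 = 12341/4.
Numerically: E[X] ≈ 3085.250000.

E[X] = C(43,3)·2^(1−C(3,2)) = 12341/4 ≈ 3085.250000.


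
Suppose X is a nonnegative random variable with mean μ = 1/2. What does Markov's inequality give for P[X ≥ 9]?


μ = E[X] = 1/2, a = 9.
Markov: P[X ≥ 9] ≤ μ/a = (1/2)/9 = 1/18.
Numerically: ≈ 0.056.
(Since a = 9 > μ = 0.500, the bound 1/18 is < 1 and informative.)

P[X ≥ 9] ≤ 1/18 ≈ 0.056.


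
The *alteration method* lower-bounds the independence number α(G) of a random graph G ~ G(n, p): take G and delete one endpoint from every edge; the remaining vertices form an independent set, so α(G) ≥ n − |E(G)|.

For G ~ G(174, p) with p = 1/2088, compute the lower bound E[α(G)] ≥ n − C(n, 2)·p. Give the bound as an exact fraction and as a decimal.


E[|E(G)|] = C(174, 2)·p = 15051 · (1/2088) = 173/24.
E[α(G)] ≥ n − E[|E(G)|] = 174 − 173/24 = 4003/24.
Numerically: ≈ 166.79167.
(This is only a lower bound; the true E[α(G)] may be larger.)

E[α(G)] ≥ 4003/24 ≈ 166.79167.


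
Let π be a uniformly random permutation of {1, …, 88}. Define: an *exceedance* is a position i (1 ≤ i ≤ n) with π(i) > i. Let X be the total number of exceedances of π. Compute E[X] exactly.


Write X = Σ_{i=1}^{88} X_i, where X_i = 1_{π(i) > i}.
For each fixed i, π(i) is uniform over {1, …, 88} (marginal of a uniform permutation), so P[π(i) > i] = (n − i)/n. Summing: Σ_{i=1}^{88} (n − i)/n = (0 + 1 + … + 87)/88 = 88(88 − 1)/(2·88) = (88 − 1)/2.
Hence E[X] = Σ_{i=1}^{88} (88 − i)/88 = 87/2 ≈ 43.5000.

E[X] = 87/2 = 43.5000.


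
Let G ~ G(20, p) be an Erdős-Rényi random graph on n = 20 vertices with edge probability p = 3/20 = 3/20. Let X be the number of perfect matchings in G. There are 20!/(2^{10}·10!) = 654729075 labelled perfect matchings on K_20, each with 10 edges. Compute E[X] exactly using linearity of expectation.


K_20 has 20!/(2^{10}·10!) = 654729075 labelled perfect matchings.
For each such perfect matching H, let X_H = 1 if all 10 edges of H are present in G. Then P[X_H = 1] = p^{10} = (3/20)^{10} = 59049/10240000000000.
By linearity: E[X] = Σ_H E[X_H] = 654729075 · p^{10} = 654729075 · 59049/10240000000000 = 1546443885987/409600000000.
Numerically: E[X] ≈ 3.78.

E[X] = 654729075 · (3/20)^{10} = 1546443885987/409600000000 ≈ 3.78.


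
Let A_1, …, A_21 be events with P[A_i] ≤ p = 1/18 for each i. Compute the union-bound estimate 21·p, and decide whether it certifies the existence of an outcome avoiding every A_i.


Union bound: P[∪_{i=1}^{21} A_i] ≤ Σ_i P[A_i] ≤ 21·p = 21·(1/18) = 7/6.
Numerically: 7/6 ≈ 1.167.
Is 7/6 < 1? NO.
Since the bound 7/6 is ≥ 1, the union bound is uninformative here; it does NOT by itself certify existence.

21·p = 7/6 ≈ 1.167; existence NOT certified by the union bound.


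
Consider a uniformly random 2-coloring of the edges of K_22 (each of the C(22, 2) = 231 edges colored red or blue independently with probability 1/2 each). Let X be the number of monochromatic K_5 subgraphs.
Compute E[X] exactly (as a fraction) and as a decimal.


Let X = Σ_S X_S over the C(22, 5) = 26334 subsets S of size 5, where X_S = 1 if the K_5 on S is monochromatic.
For a fixed S, the K_5 on S has C(5, 2) = 10 edges. P[all 10 edges red] = (1/2)^10, and likewise for blue, so P[monochromatic] = 2·(1/2)^10 = 2^{1 − 10} = 1/512.
By linearity: E[X] = C(22, 5) · 2^{1 − 10} = 26334 · 1/512 = 13167/256.
Numerically: E[X] ≈ 51.434.

E[X] = C(22,5)·2^(1−C(5,2)) = 13167/256 ≈ 51.434.


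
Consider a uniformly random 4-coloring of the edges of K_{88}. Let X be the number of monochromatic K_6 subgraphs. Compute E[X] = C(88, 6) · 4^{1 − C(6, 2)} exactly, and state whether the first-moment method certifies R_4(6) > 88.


E[X] = C(88, 6) · 4^{1 − 15} = 541931236 · 4^{−14} = 541931236/268435456.
As a reduced fraction: E[X] = 135482809/67108864 ≈ 2.0188512.
Is E[X] < 1? NO.
Since E[X] ≥ 1, the first-moment bound is inconclusive at n = 88; it does NOT by itself certify R_4(6) > 88.

E[X] = 135482809/67108864 ≈ 2.0188512; E[X] ≥ 1; first-moment method inconclusive here.


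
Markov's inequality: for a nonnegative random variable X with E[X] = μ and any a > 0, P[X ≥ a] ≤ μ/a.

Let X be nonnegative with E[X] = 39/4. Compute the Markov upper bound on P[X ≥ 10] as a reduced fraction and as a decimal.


μ = E[X] = 39/4, a = 10.
Markov: P[X ≥ 10] ≤ μ/a = (39/4)/10 = 39/40.
Numerically: ≈ 0.9750.
(Since a = 10 > μ = 9.7500, the bound 39/40 is < 1 and informative.)

P[X ≥ 10] ≤ 39/40 ≈ 0.9750.


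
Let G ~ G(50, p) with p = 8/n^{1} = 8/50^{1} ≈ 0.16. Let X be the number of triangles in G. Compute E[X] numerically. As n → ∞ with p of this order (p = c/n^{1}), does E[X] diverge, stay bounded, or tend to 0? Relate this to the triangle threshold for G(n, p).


Number of potential triangles: C(50, 3) = 19600.
Each occurs with probability p³ ≈ (0.16)³ ≈ 4.09600000e-03.
By linearity: E[X] = C(50, 3)·p³ ≈ 19600 · 4.09600000e-03 ≈ 80.281600.
Here α = 1, so p = 8/n is exactly at the triangle threshold p ~ 1/n. Asymptotically E[X] → c³/6 = 8³/6 = 256/3 ≈ 85.333333, a bounded constant. In this regime the triangle count is asymptotically Poisson(c³/6).

E[X] ≈ 80.281600; in regime p = Θ(1/n^{1}) E[X] stays bounded (at the triangle threshold p ~ 1/n).


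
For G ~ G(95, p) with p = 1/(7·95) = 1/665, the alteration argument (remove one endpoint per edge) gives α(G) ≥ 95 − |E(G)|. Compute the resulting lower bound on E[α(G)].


E[|E(G)|] = C(95, 2)·p = 4465 · (1/665) = 47/7.
E[α(G)] ≥ n − E[|E(G)|] = 95 − 47/7 = 618/7.
Numerically: ≈ 88.285714.
(This is only a lower bound; the true E[α(G)] may be larger.)

E[α(G)] ≥ 618/7 ≈ 88.285714.


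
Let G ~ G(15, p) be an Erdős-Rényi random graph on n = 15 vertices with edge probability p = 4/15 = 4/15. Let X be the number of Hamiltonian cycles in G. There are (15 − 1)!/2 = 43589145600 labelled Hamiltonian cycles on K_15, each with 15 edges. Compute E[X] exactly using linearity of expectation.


K_15 has (15 − 1)!/2 = 43589145600 labelled Hamiltonian cycles.
For each such Hamiltonian cycle H, let X_H = 1 if all 15 edges of H are present in G. Then P[X_H = 1] = p^{15} = (4/15)^{15} = 1073741824/437893890380859375.
By linearity: E[X] = Σ_H E[X_H] = 43589145600 · p^{15} = 43589145600 · 1073741824/437893890380859375 = 7704277975826432/72081298828125.
Numerically: E[X] ≈ 106.9.

E[X] = 43589145600 · (4/15)^{15} = 7704277975826432/72081298828125 ≈ 106.9.


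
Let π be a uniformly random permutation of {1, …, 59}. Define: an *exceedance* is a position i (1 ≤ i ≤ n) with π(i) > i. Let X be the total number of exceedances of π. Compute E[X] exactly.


Write X = Σ_{i=1}^{59} X_i, where X_i = 1_{π(i) > i}.
For each fixed i, π(i) is uniform over {1, …, 59} (marginal of a uniform permutation), so P[π(i) > i] = (n − i)/n. Summing: Σ_{i=1}^{59} (n − i)/n = (0 + 1 + … + 58)/59 = 59(59 − 1)/(2·59) = (59 − 1)/2.
Hence E[X] = Σ_{i=1}^{59} (59 − i)/59 = 29 ≈ 29.000.

E[X] = 29 = 29.000.


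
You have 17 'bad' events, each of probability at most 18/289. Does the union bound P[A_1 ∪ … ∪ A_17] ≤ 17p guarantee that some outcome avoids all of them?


Union bound: P[∪_{i=1}^{17} A_i] ≤ Σ_i P[A_i] ≤ 17·p = 17·(18/289) = 18/17.
Numerically: 18/17 ≈ 1.0588.
Is 18/17 < 1? NO.
Since the bound 18/17 is ≥ 1, the union bound is uninformative here; it does NOT by itself certify existence.

17·p = 18/17 ≈ 1.0588; existence NOT certified by the union bound.


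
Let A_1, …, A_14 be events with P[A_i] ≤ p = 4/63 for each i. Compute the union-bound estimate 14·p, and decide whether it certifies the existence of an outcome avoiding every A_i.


Union bound: P[∪_{i=1}^{14} A_i] ≤ Σ_i P[A_i] ≤ 14·p = 14·(4/63) = 8/9.
Numerically: 8/9 ≈ 0.8888889.
Is 8/9 < 1? YES.
Since P[∪ A_i] ≤ 8/9 < 1, the complement has P[∩ A_i^c] ≥ 1 − 8/9 = 1/9 > 0, so some outcome avoids every A_i.

14·p = 8/9 ≈ 0.8888889; existence CERTIFIED by the union bound.


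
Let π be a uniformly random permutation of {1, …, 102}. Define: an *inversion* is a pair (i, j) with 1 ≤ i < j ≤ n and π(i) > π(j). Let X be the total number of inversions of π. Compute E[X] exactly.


Write X = Σ X_I over the C(102, 2) = 5151 pairs i < j, with X_I the indicator of one inversion.
There are 5151 indicators.
For each fixed pair i < j, the values π(i) and π(j) are two distinct elements of {1, …, 102} in uniformly random order; by symmetry P[π(i) > π(j)] = 1/2.
By linearity: E[X] = 5151 · (1/2) = C(102, 2) · (1/2) = 5151/2 = 5151/2 ≈ 2575.5000.

E[X] = 5151/2 = 2575.5000.
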